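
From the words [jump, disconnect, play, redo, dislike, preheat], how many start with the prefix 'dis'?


Checking each word for prefix 'dis':
  'jump' -> no (count: 0)
  'disconnect' -> YES, starts with 'dis' (count: 1)
  'play' -> no (count: 1)
  'redo' -> no (count: 1)
  'dislike' -> YES, starts with 'dis' (count: 2)
  'preheat' -> no (count: 2)
Total with prefix 'dis': 2

2


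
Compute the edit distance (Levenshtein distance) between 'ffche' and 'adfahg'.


Building DP table for s1='ffche' (len 5) and s2='adfahg' (len 6):
       a  d  f  a  h  g
    0  1  2  3  4  5  6
  f 1  1  2  2  3  4  5
  f 2  2  2  2  3  4  5
  c 3  3  3  3  3  4  5
  h 4  4  4  4  4  3  4
  e 5  5  5  5  5  4  4
Edit distance = dp[5][6] = 4

4


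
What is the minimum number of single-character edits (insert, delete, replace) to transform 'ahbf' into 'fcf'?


Building DP table for s1='ahbf' (len 4) and s2='fcf' (len 3):
       f  c  f
    0  1  2  3
  a 1  1  2  3
  h 2  2  2  3
  b 3  3  3  3
  f 4  3  4  3
Edit distance = dp[4][3] = 3

3


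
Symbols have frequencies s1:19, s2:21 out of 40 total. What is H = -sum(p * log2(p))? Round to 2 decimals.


Computing entropy H = -sum(p_i * log2(p_i)):
  s1: p = 19/40 = 0.4750, -p*log2(p) = 0.5102
  s2: p = 21/40 = 0.5250, -p*log2(p) = 0.4880
H = sum of terms = 0.9982
Rounded to 2 decimals: 1.00

1.00


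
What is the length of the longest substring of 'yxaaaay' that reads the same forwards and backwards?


Scanning 'yxaaaay' for palindromic substrings.
Substring at positions 2-5: 'aaaa'.
Check: reverse('aaaa') = 'aaaa' -> palindrome confirmed.
Neighbouring characters ('x' / 'y') break symmetry, so it cannot extend further.
No longer palindromic substring exists; longest length = 4

4


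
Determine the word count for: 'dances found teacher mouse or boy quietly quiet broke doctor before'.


Counting words by splitting on spaces:
  Word 1: 'dances'
  Word 2: 'found'
  Word 3: 'teacher'
  Word 4: 'mouse'
  Word 5: 'or'
  Word 6: 'boy'
  Word 7: 'quietly'
  Word 8: 'quiet'
  Word 9: 'broke'
  Word 10: 'doctor'
  Word 11: 'before'
Total words: 11

11


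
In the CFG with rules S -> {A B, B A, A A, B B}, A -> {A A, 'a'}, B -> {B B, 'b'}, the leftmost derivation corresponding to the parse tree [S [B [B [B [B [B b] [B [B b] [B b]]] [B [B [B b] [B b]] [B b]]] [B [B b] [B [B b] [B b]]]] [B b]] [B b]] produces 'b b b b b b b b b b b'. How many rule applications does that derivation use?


Every bracketed nonterminal node [X ...] in the tree is produced by exactly one rule application.
Reading the tree off as a leftmost derivation:
  Step 1: S  =>  B B   (applied S -> B B)
  Step 2: B B  =>  B B B   (applied B -> B B)
  Step 3: B B B  =>  B B B B   (applied B -> B B)
  Step 4: B B B B  =>  B B B B B   (applied B -> B B)
  Step 5: B B B B B  =>  B B B B B B   (applied B -> B B)
  Step 6: B B B B B B  =>  b B B B B B   (applied B -> b)
  Step 7: b B B B B B  =>  b B B B B B B   (applied B -> B B)
  Step 8: b B B B B B B  =>  b b B B B B B   (applied B -> b)
  Step 9: b b B B B B B  =>  b b b B B B B   (applied B -> b)
  Step 10: b b b B B B B  =>  b b b B B B B B   (applied B -> B B)
  Step 11: b b b B B B B B  =>  b b b B B B B B B   (applied B -> B B)
  Step 12: b b b B B B B B B  =>  b b b b B B B B B   (applied B -> b)
  Step 13: b b b b B B B B B  =>  b b b b b B B B B   (applied B -> b)
  Step 14: b b b b b B B B B  =>  b b b b b b B B B   (applied B -> b)
  Step 15: b b b b b b B B B  =>  b b b b b b B B B B   (applied B -> B B)
  Step 16: b b b b b b B B B B  =>  b b b b b b b B B B   (applied B -> b)
  Step 17: b b b b b b b B B B  =>  b b b b b b b B B B B   (applied B -> B B)
  Step 18: b b b b b b b B B B B  =>  b b b b b b b b B B B   (applied B -> b)
  Step 19: b b b b b b b b B B B  =>  b b b b b b b b b B B   (applied B -> b)
  Step 20: b b b b b b b b b B B  =>  b b b b b b b b b b B   (applied B -> b)
  Step 21: b b b b b b b b b b B  =>  b b b b b b b b b b b   (applied B -> b)
Final yield: b b b b b b b b b b b
Total rewrite steps: 21

21


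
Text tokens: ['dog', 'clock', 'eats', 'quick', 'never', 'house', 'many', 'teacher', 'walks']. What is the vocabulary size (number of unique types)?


Listing all tokens and tracking unique types:
  Token 1: 'dog' -> NEW (unique so far: 1)
  Token 2: 'clock' -> NEW (unique so far: 2)
  Token 3: 'eats' -> NEW (unique so far: 3)
  Token 4: 'quick' -> NEW (unique so far: 4)
  Token 5: 'never' -> NEW (unique so far: 5)
  Token 6: 'house' -> NEW (unique so far: 6)
  Token 7: 'many' -> NEW (unique so far: 7)
  Token 8: 'teacher' -> NEW (unique so far: 8)
  Token 9: 'walks' -> NEW (unique so far: 9)
Unique types: ('clock', 'dog', 'eats', 'house', 'many', 'never', 'quick', 'teacher', 'walks')
Vocabulary size: 9

9


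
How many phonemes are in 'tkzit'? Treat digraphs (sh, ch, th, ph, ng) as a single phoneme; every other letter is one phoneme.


Parsing 'tkzit' greedily, digraphs first:
  't' -> consonant phoneme (phonemes so far: 1)
  'k' -> consonant phoneme (phonemes so far: 2)
  'z' -> consonant phoneme (phonemes so far: 3)
  'i' -> vowel phoneme (phonemes so far: 4)
  't' -> consonant phoneme (phonemes so far: 5)
Total phonemes: 5

5


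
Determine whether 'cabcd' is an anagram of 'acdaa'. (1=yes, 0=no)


Sort characters of 'cabcd': 'abccd'
Sort characters of 'acdaa': 'aaacd'
Sorted forms differ -> they are NOT anagrams
Result: 0

0


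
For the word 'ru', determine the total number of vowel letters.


Scanning each character of 'ru':
  Position 1: 'r' -> consonant (running count: 0)
  Position 2: 'u' -> vowel (running count: 1)
Total vowels: 1

1


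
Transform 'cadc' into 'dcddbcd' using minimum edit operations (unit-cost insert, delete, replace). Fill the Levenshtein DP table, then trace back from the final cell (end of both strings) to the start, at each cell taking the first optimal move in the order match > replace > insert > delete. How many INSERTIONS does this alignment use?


Edit distance = 4. Backtracking from cell (4, 7) with preference match > replace > insert > delete,
then listing the resulting alignment 'cadc' -> 'dcddbcd' left to right:
  Step 1: insert 'd' [insertion #1]
  Step 2: keep 'c'
  Step 3: replace a->d
  Step 4: keep 'd'
  Step 5: insert 'b' [insertion #2]
  Step 6: keep 'c'
  Step 7: insert 'd' [insertion #3]
Total insertions: 3

3


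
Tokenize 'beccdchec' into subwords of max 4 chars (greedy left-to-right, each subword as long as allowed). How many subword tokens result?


'beccdchec' has 9 characters.
Chunking with max size 4:
  Chunk 1: 'becc' (positions 0-3)
  Chunk 2: 'dche' (positions 4-7)
  Chunk 3: 'c' (positions 8-8)
Total chunks: ceil(9 / 4) = 3

3


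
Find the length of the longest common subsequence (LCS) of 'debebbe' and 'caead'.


DP table for LCS of 'debebbe' and 'caead':
       c  a  e  a  d
    0  0  0  0  0  0
  d 0  0  0  0  0  1
  e 0  0  0  1  1  1
  b 0  0  0  1  1  1
  e 0  0  0  1  1  1
  b 0  0  0  1  1  1
  b 0  0  0  1  1  1
  e 0  0  0  1  1  1
LCS: 'd'
LCS length = 1

1


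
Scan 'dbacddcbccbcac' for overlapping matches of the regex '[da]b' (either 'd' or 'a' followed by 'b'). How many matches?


Pattern: [da]b means either 'd' or 'a' followed by 'b'.
Scanning 'dbacddcbccbcac' position-by-position:
  Pos 0: window 'db' -> MATCH
  Pos 1: window 'ba' -> no
  Pos 2: window 'ac' -> no
  Pos 3: window 'cd' -> no
  Pos 4: window 'dd' -> no
  Pos 5: window 'dc' -> no
  Pos 6: window 'cb' -> no
  Pos 7: window 'bc' -> no
  Pos 8: window 'cc' -> no
  Pos 9: window 'cb' -> no
  Pos 10: window 'bc' -> no
  Pos 11: window 'ca' -> no
  Pos 12: window 'ac' -> no
  Pos 13: window 'c' -> no
Total matches: 1

1


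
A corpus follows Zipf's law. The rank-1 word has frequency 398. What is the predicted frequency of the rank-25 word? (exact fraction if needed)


Zipf's law: freq(rank) = f1 / rank
f1 = 398, rank = 25
freq = 398 / 25
GCD(398, 25) = 1
Simplified: 398/25

398/25


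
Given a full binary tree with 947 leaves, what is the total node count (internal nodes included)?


Leaf nodes (terminals): 947
Internal nodes = n - 1 = 947 - 1 = 946
Total = leaves + internal = 947 + 946 = 1893

1893


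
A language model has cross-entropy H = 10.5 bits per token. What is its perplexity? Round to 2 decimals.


Perplexity formula: PP = 2^H
H = 10.5
PP = 2^10.5
Decompose: 2^10.5 = 2^10 * 2^0.5 = 2^10 * sqrt(2)
2^10 = 1024, sqrt(2) ~ 1.4142136
PP ~ 1024 * 1.4142136 = 1448.1547264
Rounded to 2 decimals: 1448.15

1448.15


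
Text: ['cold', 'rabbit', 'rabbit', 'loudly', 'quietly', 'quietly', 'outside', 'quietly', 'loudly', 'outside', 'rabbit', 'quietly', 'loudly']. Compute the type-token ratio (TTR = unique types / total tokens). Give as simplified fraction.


Tokens: 13
Unique types: ('cold', 'loudly', 'outside', 'quietly', 'rabbit') = 5
TTR = 5/13
Already in lowest terms.

5/13


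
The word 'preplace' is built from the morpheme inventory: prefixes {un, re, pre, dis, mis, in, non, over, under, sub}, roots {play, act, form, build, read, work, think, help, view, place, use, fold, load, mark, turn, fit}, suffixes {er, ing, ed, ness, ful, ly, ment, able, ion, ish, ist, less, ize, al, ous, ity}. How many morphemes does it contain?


Segmenting 'preplace' against the inventory:
  'pre' -> prefix (morpheme 1)
  'place' -> root (morpheme 2)
Total morphemes: 2

2


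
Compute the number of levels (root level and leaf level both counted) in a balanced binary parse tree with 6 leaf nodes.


In a balanced binary tree with n leaves the deepest leaf is ceil(log2(n)) edges below the root,
so counting node levels inclusive of root and leaves gives ceil(log2(n)) + 1 levels.
log2(6) = 2.5850
ceil(2.5850) = 3
levels = 3 + 1 = 4

4


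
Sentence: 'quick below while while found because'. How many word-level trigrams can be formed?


Word trigrams from [6] words:
  Trigram 1: (quick below while)
  Trigram 2: (below while while)
  Trigram 3: (while while found)
  Trigram 4: (while found because)
Total word trigrams: 6 - 2 = 4

4


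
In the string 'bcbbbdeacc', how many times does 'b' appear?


Scanning 'bcbbbdeacc' for 'b':
  Position 0: 'b' -> MATCH (count: 1)
  Position 2: 'b' -> MATCH (count: 2)
  Position 3: 'b' -> MATCH (count: 3)
  Position 4: 'b' -> MATCH (count: 4)
Total occurrences of 'b': 4

4


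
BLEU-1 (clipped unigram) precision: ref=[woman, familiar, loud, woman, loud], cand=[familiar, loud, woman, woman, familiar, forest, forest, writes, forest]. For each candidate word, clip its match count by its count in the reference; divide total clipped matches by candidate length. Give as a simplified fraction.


Reference word counts: {'familiar': 1, 'loud': 2, 'woman': 2}
Checking each candidate word (with clipping):
  'familiar' -> in reference (ref count 1, used 1/1) -> match (matches: 1)
  'loud' -> in reference (ref count 2, used 1/2) -> match (matches: 2)
  'woman' -> in reference (ref count 2, used 1/2) -> match (matches: 3)
  'woman' -> in reference (ref count 2, used 2/2) -> match (matches: 4)
  'familiar' -> ref count 1 already used up (1/1) -> clipped, no match (matches: 4)
  'forest' -> not in reference -> no match (matches: 4)
  'forest' -> not in reference -> no match (matches: 4)
  'writes' -> not in reference -> no match (matches: 4)
  'forest' -> not in reference -> no match (matches: 4)
Clipped matches: 4, Candidate length: 9
Precision = 4/9

4/9


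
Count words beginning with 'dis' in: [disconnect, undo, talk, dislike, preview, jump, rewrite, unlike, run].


Checking each word for prefix 'dis':
  'disconnect' -> YES, starts with 'dis' (count: 1)
  'undo' -> no (count: 1)
  'talk' -> no (count: 1)
  'dislike' -> YES, starts with 'dis' (count: 2)
  'preview' -> no (count: 2)
  'jump' -> no (count: 2)
  'rewrite' -> no (count: 2)
  'unlike' -> no (count: 2)
  'run' -> no (count: 2)
Total with prefix 'dis': 2

2


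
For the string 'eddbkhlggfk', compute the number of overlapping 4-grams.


String 'eddbkhlggfk' has length L = 11.
Number of overlapping n-grams = L - n + 1
Substituting: 11 - 4 + 1 = 8

8


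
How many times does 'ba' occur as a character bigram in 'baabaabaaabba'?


Scanning 'baabaabaaabba' for bigram 'ba':
  Position 0: 'ba' -> MATCH
  Position 1: 'aa' -> no
  Position 2: 'ab' -> no
  Position 3: 'ba' -> MATCH
  Position 4: 'aa' -> no
  Position 5: 'ab' -> no
  Position 6: 'ba' -> MATCH
  Position 7: 'aa' -> no
  Position 8: 'aa' -> no
  Position 9: 'ab' -> no
  Position 10: 'bb' -> no
  Position 11: 'ba' -> MATCH
Total matches: 4

4


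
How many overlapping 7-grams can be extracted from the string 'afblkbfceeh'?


String 'afblkbfceeh' has length L = 11.
Number of overlapping n-grams = L - n + 1
Substituting: 11 - 7 + 1 = 5

5


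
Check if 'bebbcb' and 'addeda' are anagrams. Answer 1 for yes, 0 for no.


Sort characters of 'bebbcb': 'bbbbce'
Sort characters of 'addeda': 'aaddde'
Sorted forms differ -> they are NOT anagrams
Result: 0

0


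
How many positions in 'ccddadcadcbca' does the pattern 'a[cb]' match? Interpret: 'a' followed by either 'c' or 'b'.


Pattern: a[cb] means 'a' followed by either 'c' or 'b'.
Scanning 'ccddadcadcbca' position-by-position:
  Pos 0: window 'cc' -> no
  Pos 1: window 'cd' -> no
  Pos 2: window 'dd' -> no
  Pos 3: window 'da' -> no
  Pos 4: window 'ad' -> no
  Pos 5: window 'dc' -> no
  Pos 6: window 'ca' -> no
  Pos 7: window 'ad' -> no
  Pos 8: window 'dc' -> no
  Pos 9: window 'cb' -> no
  Pos 10: window 'bc' -> no
  Pos 11: window 'ca' -> no
  Pos 12: window 'a' -> no
Total matches: 0

0


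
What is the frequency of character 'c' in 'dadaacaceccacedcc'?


Scanning 'dadaacaceccacedcc' for 'c':
  Position 5: 'c' -> MATCH (count: 1)
  Position 7: 'c' -> MATCH (count: 2)
  Position 9: 'c' -> MATCH (count: 3)
  Position 10: 'c' -> MATCH (count: 4)
  Position 12: 'c' -> MATCH (count: 5)
  Position 15: 'c' -> MATCH (count: 6)
  Position 16: 'c' -> MATCH (count: 7)
Total occurrences of 'c': 7

7


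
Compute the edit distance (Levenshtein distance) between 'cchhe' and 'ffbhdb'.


Building DP table for s1='cchhe' (len 5) and s2='ffbhdb' (len 6):
       f  f  b  h  d  b
    0  1  2  3  4  5  6
  c 1  1  2  3  4  5  6
  c 2  2  2  3  4  5  6
  h 3  3  3  3  3  4  5
  h 4  4  4  4  3  4  5
  e 5  5  5  5  4  4  5
Edit distance = dp[5][6] = 5

5


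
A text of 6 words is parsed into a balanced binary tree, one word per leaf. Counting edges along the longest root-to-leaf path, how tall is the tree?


In a balanced binary tree with n leaves the deepest leaf is ceil(log2(n)) edges below the root.
log2(6) = 2.5850
ceil(2.5850) = 3
height (edges) = 3

3


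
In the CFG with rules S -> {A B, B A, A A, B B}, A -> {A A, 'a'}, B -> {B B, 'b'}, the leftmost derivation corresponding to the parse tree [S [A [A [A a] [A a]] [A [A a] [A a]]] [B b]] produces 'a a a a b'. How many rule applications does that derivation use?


Every bracketed nonterminal node [X ...] in the tree is produced by exactly one rule application.
Reading the tree off as a leftmost derivation:
  Step 1: S  =>  A B   (applied S -> A B)
  Step 2: A B  =>  A A B   (applied A -> A A)
  Step 3: A A B  =>  A A A B   (applied A -> A A)
  Step 4: A A A B  =>  a A A B   (applied A -> a)
  Step 5: a A A B  =>  a a A B   (applied A -> a)
  Step 6: a a A B  =>  a a A A B   (applied A -> A A)
  Step 7: a a A A B  =>  a a a A B   (applied A -> a)
  Step 8: a a a A B  =>  a a a a B   (applied A -> a)
  Step 9: a a a a B  =>  a a a a b   (applied B -> b)
Final yield: a a a a b
Total rewrite steps: 9

9


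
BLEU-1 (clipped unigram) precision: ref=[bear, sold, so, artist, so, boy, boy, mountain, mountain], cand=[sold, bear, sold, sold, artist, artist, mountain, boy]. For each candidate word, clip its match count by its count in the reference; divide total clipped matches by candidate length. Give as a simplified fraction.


Reference word counts: {'artist': 1, 'bear': 1, 'boy': 2, 'mountain': 2, 'so': 2, 'sold': 1}
Checking each candidate word (with clipping):
  'sold' -> in reference (ref count 1, used 1/1) -> match (matches: 1)
  'bear' -> in reference (ref count 1, used 1/1) -> match (matches: 2)
  'sold' -> ref count 1 already used up (1/1) -> clipped, no match (matches: 2)
  'sold' -> ref count 1 already used up (1/1) -> clipped, no match (matches: 2)
  'artist' -> in reference (ref count 1, used 1/1) -> match (matches: 3)
  'artist' -> ref count 1 already used up (1/1) -> clipped, no match (matches: 3)
  'mountain' -> in reference (ref count 2, used 1/2) -> match (matches: 4)
  'boy' -> in reference (ref count 2, used 1/2) -> match (matches: 5)
Clipped matches: 5, Candidate length: 8
Precision = 5/8

5/8


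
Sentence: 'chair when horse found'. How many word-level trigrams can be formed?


Word trigrams from [4] words:
  Trigram 1: (chair when horse)
  Trigram 2: (when horse found)
Total word trigrams: 4 - 2 = 2

2


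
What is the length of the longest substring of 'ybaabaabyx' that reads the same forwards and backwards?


Scanning 'ybaabaabyx' for palindromic substrings.
Substring at positions 0-8: 'ybaabaaby'.
Check: reverse('ybaabaaby') = 'ybaabaaby' -> palindrome confirmed.
Neighbouring characters ('-' / 'x') break symmetry, so it cannot extend further.
No longer palindromic substring exists; longest length = 9

9


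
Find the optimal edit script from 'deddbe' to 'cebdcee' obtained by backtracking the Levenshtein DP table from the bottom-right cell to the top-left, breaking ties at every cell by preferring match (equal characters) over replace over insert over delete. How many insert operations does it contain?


Edit distance = 4. Backtracking from cell (6, 7) with preference match > replace > insert > delete,
then listing the resulting alignment 'deddbe' -> 'cebdcee' left to right:
  Step 1: replace d->c
  Step 2: keep 'e'
  Step 3: insert 'b' [insertion #1]
  Step 4: keep 'd'
  Step 5: replace d->c
  Step 6: replace b->e
  Step 7: keep 'e'
Total insertions: 1

1


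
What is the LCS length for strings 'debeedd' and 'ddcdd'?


DP table for LCS of 'debeedd' and 'ddcdd':
       d  d  c  d  d
    0  0  0  0  0  0
  d 0  1  1  1  1  1
  e 0  1  1  1  1  1
  b 0  1  1  1  1  1
  e 0  1  1  1  1  1
  e 0  1  1  1  1  1
  d 0  1  2  2  2  2
  d 0  1  2  2  3  3
LCS: 'ddd'
LCS length = 3

3


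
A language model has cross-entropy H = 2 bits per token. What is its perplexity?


Perplexity formula: PP = 2^H
H = 2
PP = 2^2
Steps: 2^1 = 2, 2^2 = 4
PP = 4

4


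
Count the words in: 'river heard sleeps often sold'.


Counting words by splitting on spaces:
  Word 1: 'river'
  Word 2: 'heard'
  Word 3: 'sleeps'
  Word 4: 'often'
  Word 5: 'sold'
Total words: 5

5


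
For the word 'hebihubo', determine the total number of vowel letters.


Scanning each character of 'hebihubo':
  Position 1: 'h' -> consonant (running count: 0)
  Position 2: 'e' -> vowel (running count: 1)
  Position 3: 'b' -> consonant (running count: 1)
  Position 4: 'i' -> vowel (running count: 2)
  Position 5: 'h' -> consonant (running count: 2)
  Position 6: 'u' -> vowel (running count: 3)
  Position 7: 'b' -> consonant (running count: 3)
  Position 8: 'o' -> vowel (running count: 4)
Total vowels: 4

4


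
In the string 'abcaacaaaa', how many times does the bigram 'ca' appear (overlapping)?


Scanning 'abcaacaaaa' for bigram 'ca':
  Position 0: 'ab' -> no
  Position 1: 'bc' -> no
  Position 2: 'ca' -> MATCH
  Position 3: 'aa' -> no
  Position 4: 'ac' -> no
  Position 5: 'ca' -> MATCH
  Position 6: 'aa' -> no
  Position 7: 'aa' -> no
  Position 8: 'aa' -> no
Total matches: 2

2


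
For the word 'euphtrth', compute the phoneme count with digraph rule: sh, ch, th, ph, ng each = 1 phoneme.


Parsing 'euphtrth' greedily, digraphs first:
  'e' -> vowel phoneme (phonemes so far: 1)
  'u' -> vowel phoneme (phonemes so far: 2)
  'ph' -> digraph (1 consonant phoneme) (phonemes so far: 3)
  't' -> consonant phoneme (phonemes so far: 4)
  'r' -> consonant phoneme (phonemes so far: 5)
  'th' -> digraph (1 consonant phoneme) (phonemes so far: 6)
Total phonemes: 6

6


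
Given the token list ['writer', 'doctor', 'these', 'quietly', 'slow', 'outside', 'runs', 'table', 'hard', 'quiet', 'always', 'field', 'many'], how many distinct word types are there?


Listing all tokens and tracking unique types:
  Token 1: 'writer' -> NEW (unique so far: 1)
  Token 2: 'doctor' -> NEW (unique so far: 2)
  Token 3: 'these' -> NEW (unique so far: 3)
  Token 4: 'quietly' -> NEW (unique so far: 4)
  Token 5: 'slow' -> NEW (unique so far: 5)
  Token 6: 'outside' -> NEW (unique so far: 6)
  Token 7: 'runs' -> NEW (unique so far: 7)
  Token 8: 'table' -> NEW (unique so far: 8)
  Token 9: 'hard' -> NEW (unique so far: 9)
  Token 10: 'quiet' -> NEW (unique so far: 10)
  Token 11: 'always' -> NEW (unique so far: 11)
  Token 12: 'field' -> NEW (unique so far: 12)
  Token 13: 'many' -> NEW (unique so far: 13)
Unique types: ('always', 'doctor', 'field', 'hard', 'many', 'outside', 'quiet', 'quietly', 'runs', 'slow', 'table', 'these', 'writer')
Vocabulary size: 13

13


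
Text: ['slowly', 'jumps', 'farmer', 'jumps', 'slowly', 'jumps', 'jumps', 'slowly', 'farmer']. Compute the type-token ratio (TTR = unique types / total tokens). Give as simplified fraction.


Tokens: 9
Unique types: ('farmer', 'jumps', 'slowly') = 3
TTR = 3/9
Simplify: divide both by 3 -> 1/3
TTR = 1/3

1/3


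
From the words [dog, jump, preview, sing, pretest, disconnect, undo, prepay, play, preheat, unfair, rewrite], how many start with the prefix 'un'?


Checking each word for prefix 'un':
  'dog' -> no (count: 0)
  'jump' -> no (count: 0)
  'preview' -> no (count: 0)
  'sing' -> no (count: 0)
  'pretest' -> no (count: 0)
  'disconnect' -> no (count: 0)
  'undo' -> YES, starts with 'un' (count: 1)
  'prepay' -> no (count: 1)
  'play' -> no (count: 1)
  'preheat' -> no (count: 1)
  'unfair' -> YES, starts with 'un' (count: 2)
  'rewrite' -> no (count: 2)
Total with prefix 'un': 2

2


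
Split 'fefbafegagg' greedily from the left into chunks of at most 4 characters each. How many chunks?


'fefbafegagg' has 11 characters.
Chunking with max size 4:
  Chunk 1: 'fefb' (positions 0-3)
  Chunk 2: 'afeg' (positions 4-7)
  Chunk 3: 'agg' (positions 8-10)
Total chunks: ceil(11 / 4) = 3

3


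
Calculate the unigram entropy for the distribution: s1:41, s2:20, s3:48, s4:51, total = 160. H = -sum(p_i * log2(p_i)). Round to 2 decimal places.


Computing entropy H = -sum(p_i * log2(p_i)):
  s1: p = 41/160 = 0.2562, -p*log2(p) = 0.5034
  s2: p = 20/160 = 0.1250, -p*log2(p) = 0.3750
  s3: p = 48/160 = 0.3000, -p*log2(p) = 0.5211
  s4: p = 51/160 = 0.3187, -p*log2(p) = 0.5258
H = sum of terms = 1.9253
Rounded to 2 decimals: 1.93

1.93


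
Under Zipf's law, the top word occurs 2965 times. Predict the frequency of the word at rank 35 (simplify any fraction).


Zipf's law: freq(rank) = f1 / rank
f1 = 2965, rank = 35
freq = 2965 / 35
GCD(2965, 35) = 5
Simplified: 593/7

593/7


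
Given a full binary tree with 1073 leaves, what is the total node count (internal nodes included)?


Leaf nodes (terminals): 1073
Internal nodes = n - 1 = 1073 - 1 = 1072
Total = leaves + internal = 1073 + 1072 = 2145

2145


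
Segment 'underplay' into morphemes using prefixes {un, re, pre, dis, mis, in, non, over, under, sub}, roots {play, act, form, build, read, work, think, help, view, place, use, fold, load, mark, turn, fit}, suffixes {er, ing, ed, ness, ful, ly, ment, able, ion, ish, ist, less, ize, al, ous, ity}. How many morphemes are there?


Segmenting 'underplay' against the inventory:
  'under' -> prefix (morpheme 1)
  'play' -> root (morpheme 2)
Total morphemes: 2

2


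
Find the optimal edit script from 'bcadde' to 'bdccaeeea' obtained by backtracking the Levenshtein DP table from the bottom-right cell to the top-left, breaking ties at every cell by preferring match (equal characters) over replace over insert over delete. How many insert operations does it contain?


Edit distance = 5. Backtracking from cell (6, 9) with preference match > replace > insert > delete,
then listing the resulting alignment 'bcadde' -> 'bdccaeeea' left to right:
  Step 1: keep 'b'
  Step 2: insert 'd' [insertion #1]
  Step 3: insert 'c' [insertion #2]
  Step 4: keep 'c'
  Step 5: keep 'a'
  Step 6: replace d->e
  Step 7: replace d->e
  Step 8: keep 'e'
  Step 9: insert 'a' [insertion #3]
Total insertions: 3

3


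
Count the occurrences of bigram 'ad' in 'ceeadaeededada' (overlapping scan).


Scanning 'ceeadaeededada' for bigram 'ad':
  Position 0: 'ce' -> no
  Position 1: 'ee' -> no
  Position 2: 'ea' -> no
  Position 3: 'ad' -> MATCH
  Position 4: 'da' -> no
  Position 5: 'ae' -> no
  Position 6: 'ee' -> no
  Position 7: 'ed' -> no
  Position 8: 'de' -> no
  Position 9: 'ed' -> no
  Position 10: 'da' -> no
  Position 11: 'ad' -> MATCH
  Position 12: 'da' -> no
Total matches: 2

2


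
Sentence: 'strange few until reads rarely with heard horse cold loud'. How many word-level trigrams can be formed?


Word trigrams from [10] words:
  Trigram 1: (strange few until)
  Trigram 2: (few until reads)
  Trigram 3: (until reads rarely)
  Trigram 4: (reads rarely with)
  Trigram 5: (rarely with heard)
  Trigram 6: (with heard horse)
  Trigram 7: (heard horse cold)
  Trigram 8: (horse cold loud)
Total word trigrams: 10 - 2 = 8

8


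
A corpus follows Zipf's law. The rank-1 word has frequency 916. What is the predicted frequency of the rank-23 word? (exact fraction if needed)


Zipf's law: freq(rank) = f1 / rank
f1 = 916, rank = 23
freq = 916 / 23
GCD(916, 23) = 1
Simplified: 916/23

916/23


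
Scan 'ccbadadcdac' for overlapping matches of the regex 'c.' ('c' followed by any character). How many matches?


Pattern: c. means 'c' followed by any character.
Scanning 'ccbadadcdac' position-by-position:
  Pos 0: window 'cc' -> MATCH
  Pos 1: window 'cb' -> MATCH
  Pos 2: window 'ba' -> no
  Pos 3: window 'ad' -> no
  Pos 4: window 'da' -> no
  Pos 5: window 'ad' -> no
  Pos 6: window 'dc' -> no
  Pos 7: window 'cd' -> MATCH
  Pos 8: window 'da' -> no
  Pos 9: window 'ac' -> no
  Pos 10: window 'c' -> no
Total matches: 3

3


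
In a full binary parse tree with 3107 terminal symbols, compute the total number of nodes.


Leaf nodes (terminals): 3107
Internal nodes = n - 1 = 3107 - 1 = 3106
Total = leaves + internal = 3107 + 3106 = 6213

6213


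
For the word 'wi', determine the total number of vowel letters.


Scanning each character of 'wi':
  Position 1: 'w' -> consonant (running count: 0)
  Position 2: 'i' -> vowel (running count: 1)
Total vowels: 1

1


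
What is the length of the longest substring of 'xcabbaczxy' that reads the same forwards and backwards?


Scanning 'xcabbaczxy' for palindromic substrings.
Substring at positions 1-6: 'cabbac'.
Check: reverse('cabbac') = 'cabbac' -> palindrome confirmed.
Neighbouring characters ('x' / 'z') break symmetry, so it cannot extend further.
No longer palindromic substring exists; longest length = 6

6


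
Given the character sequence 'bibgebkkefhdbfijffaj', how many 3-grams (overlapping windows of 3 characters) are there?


String 'bibgebkkefhdbfijffaj' has length L = 20.
Number of overlapping n-grams = L - n + 1
Substituting: 20 - 3 + 1 = 18

18


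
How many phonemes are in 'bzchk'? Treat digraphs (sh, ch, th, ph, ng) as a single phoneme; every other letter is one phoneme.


Parsing 'bzchk' greedily, digraphs first:
  'b' -> consonant phoneme (phonemes so far: 1)
  'z' -> consonant phoneme (phonemes so far: 2)
  'ch' -> digraph (1 consonant phoneme) (phonemes so far: 3)
  'k' -> consonant phoneme (phonemes so far: 4)
Total phonemes: 4

4


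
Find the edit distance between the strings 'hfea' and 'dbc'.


Building DP table for s1='hfea' (len 4) and s2='dbc' (len 3):
       d  b  c
    0  1  2  3
  h 1  1  2  3
  f 2  2  2  3
  e 3  3  3  3
  a 4  4  4  4
Edit distance = dp[4][3] = 4

4


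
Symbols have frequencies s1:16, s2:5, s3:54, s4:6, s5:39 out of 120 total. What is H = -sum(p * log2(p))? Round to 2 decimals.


Computing entropy H = -sum(p_i * log2(p_i)):
  s1: p = 16/120 = 0.1333, -p*log2(p) = 0.3876
  s2: p = 5/120 = 0.0417, -p*log2(p) = 0.1910
  s3: p = 54/120 = 0.4500, -p*log2(p) = 0.5184
  s4: p = 6/120 = 0.0500, -p*log2(p) = 0.2161
  s5: p = 39/120 = 0.3250, -p*log2(p) = 0.5270
H = sum of terms = 1.8401
Rounded to 2 decimals: 1.84

1.84


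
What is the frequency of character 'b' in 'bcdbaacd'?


Scanning 'bcdbaacd' for 'b':
  Position 0: 'b' -> MATCH (count: 1)
  Position 3: 'b' -> MATCH (count: 2)
Total occurrences of 'b': 2

2


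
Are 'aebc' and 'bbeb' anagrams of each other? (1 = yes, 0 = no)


Sort characters of 'aebc': 'abce'
Sort characters of 'bbeb': 'bbbe'
Sorted forms differ -> they are NOT anagrams
Result: 0

0


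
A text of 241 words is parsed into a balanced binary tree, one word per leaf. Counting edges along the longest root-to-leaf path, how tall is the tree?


In a balanced binary tree with n leaves the deepest leaf is ceil(log2(n)) edges below the root.
log2(241) = 7.9129
ceil(7.9129) = 8
height (edges) = 8

8


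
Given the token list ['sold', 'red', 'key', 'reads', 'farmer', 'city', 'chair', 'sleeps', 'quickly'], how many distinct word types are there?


Listing all tokens and tracking unique types:
  Token 1: 'sold' -> NEW (unique so far: 1)
  Token 2: 'red' -> NEW (unique so far: 2)
  Token 3: 'key' -> NEW (unique so far: 3)
  Token 4: 'reads' -> NEW (unique so far: 4)
  Token 5: 'farmer' -> NEW (unique so far: 5)
  Token 6: 'city' -> NEW (unique so far: 6)
  Token 7: 'chair' -> NEW (unique so far: 7)
  Token 8: 'sleeps' -> NEW (unique so far: 8)
  Token 9: 'quickly' -> NEW (unique so far: 9)
Unique types: ('chair', 'city', 'farmer', 'key', 'quickly', 'reads', 'red', 'sleeps', 'sold')
Vocabulary size: 9

9


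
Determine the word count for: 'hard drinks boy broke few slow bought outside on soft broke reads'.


Counting words by splitting on spaces:
  Word 1: 'hard'
  Word 2: 'drinks'
  Word 3: 'boy'
  Word 4: 'broke'
  Word 5: 'few'
  Word 6: 'slow'
  Word 7: 'bought'
  Word 8: 'outside'
  Word 9: 'on'
  Word 10: 'soft'
  Word 11: 'broke'
  Word 12: 'reads'
Total words: 12

12


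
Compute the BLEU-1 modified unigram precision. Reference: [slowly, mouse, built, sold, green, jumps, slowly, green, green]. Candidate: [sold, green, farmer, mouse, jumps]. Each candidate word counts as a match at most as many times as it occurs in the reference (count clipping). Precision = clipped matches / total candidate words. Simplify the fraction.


Reference word counts: {'built': 1, 'green': 3, 'jumps': 1, 'mouse': 1, 'slowly': 2, 'sold': 1}
Checking each candidate word (with clipping):
  'sold' -> in reference (ref count 1, used 1/1) -> match (matches: 1)
  'green' -> in reference (ref count 3, used 1/3) -> match (matches: 2)
  'farmer' -> not in reference -> no match (matches: 2)
  'mouse' -> in reference (ref count 1, used 1/1) -> match (matches: 3)
  'jumps' -> in reference (ref count 1, used 1/1) -> match (matches: 4)
Clipped matches: 4, Candidate length: 5
Precision = 4/5

4/5


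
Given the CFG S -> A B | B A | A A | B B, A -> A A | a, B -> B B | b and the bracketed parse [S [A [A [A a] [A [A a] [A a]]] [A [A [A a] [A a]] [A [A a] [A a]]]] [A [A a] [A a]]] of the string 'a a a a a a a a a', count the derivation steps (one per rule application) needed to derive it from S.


Every bracketed nonterminal node [X ...] in the tree is produced by exactly one rule application.
Reading the tree off as a leftmost derivation:
  Step 1: S  =>  A A   (applied S -> A A)
  Step 2: A A  =>  A A A   (applied A -> A A)
  Step 3: A A A  =>  A A A A   (applied A -> A A)
  Step 4: A A A A  =>  a A A A   (applied A -> a)
  Step 5: a A A A  =>  a A A A A   (applied A -> A A)
  Step 6: a A A A A  =>  a a A A A   (applied A -> a)
  Step 7: a a A A A  =>  a a a A A   (applied A -> a)
  Step 8: a a a A A  =>  a a a A A A   (applied A -> A A)
  Step 9: a a a A A A  =>  a a a A A A A   (applied A -> A A)
  Step 10: a a a A A A A  =>  a a a a A A A   (applied A -> a)
  Step 11: a a a a A A A  =>  a a a a a A A   (applied A -> a)
  Step 12: a a a a a A A  =>  a a a a a A A A   (applied A -> A A)
  Step 13: a a a a a A A A  =>  a a a a a a A A   (applied A -> a)
  Step 14: a a a a a a A A  =>  a a a a a a a A   (applied A -> a)
  Step 15: a a a a a a a A  =>  a a a a a a a A A   (applied A -> A A)
  Step 16: a a a a a a a A A  =>  a a a a a a a a A   (applied A -> a)
  Step 17: a a a a a a a a A  =>  a a a a a a a a a   (applied A -> a)
Final yield: a a a a a a a a a
Total rewrite steps: 17

17


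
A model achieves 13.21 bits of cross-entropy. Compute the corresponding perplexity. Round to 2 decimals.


Perplexity formula: PP = 2^H
H = 13.21
PP = 2^13.21
Decompose: 2^13.21 = 2^13 * 2^0.21
2^13 = 8192, 2^0.21 ~ 1.1566882
PP ~ 8192 * 1.1566882 = 9475.5897344
Rounded to 2 decimals: 9475.59

9475.59


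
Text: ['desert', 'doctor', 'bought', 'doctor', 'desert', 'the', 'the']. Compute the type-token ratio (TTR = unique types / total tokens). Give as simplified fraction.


Tokens: 7
Unique types: ('bought', 'desert', 'doctor', 'the') = 4
TTR = 4/7
Already in lowest terms.

4/7


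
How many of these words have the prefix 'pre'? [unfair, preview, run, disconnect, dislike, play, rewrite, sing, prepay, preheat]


Checking each word for prefix 'pre':
  'unfair' -> no (count: 0)
  'preview' -> YES, starts with 'pre' (count: 1)
  'run' -> no (count: 1)
  'disconnect' -> no (count: 1)
  'dislike' -> no (count: 1)
  'play' -> no (count: 1)
  'rewrite' -> no (count: 1)
  'sing' -> no (count: 1)
  'prepay' -> YES, starts with 'pre' (count: 2)
  'preheat' -> YES, starts with 'pre' (count: 3)
Total with prefix 'pre': 3

3


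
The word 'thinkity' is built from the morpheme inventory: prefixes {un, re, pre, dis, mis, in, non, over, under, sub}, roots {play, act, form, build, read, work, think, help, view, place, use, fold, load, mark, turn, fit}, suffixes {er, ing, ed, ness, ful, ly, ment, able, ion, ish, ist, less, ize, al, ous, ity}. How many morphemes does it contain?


Segmenting 'thinkity' against the inventory:
  'think' -> root (morpheme 1)
  'ity' -> suffix (morpheme 2)
Total morphemes: 2

2


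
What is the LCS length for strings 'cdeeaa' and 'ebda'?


DP table for LCS of 'cdeeaa' and 'ebda':
       e  b  d  a
    0  0  0  0  0
  c 0  0  0  0  0
  d 0  0  0  1  1
  e 0  1  1  1  1
  e 0  1  1  1  1
  a 0  1  1  1  2
  a 0  1  1  1  2
LCS: 'da'
LCS length = 2

2


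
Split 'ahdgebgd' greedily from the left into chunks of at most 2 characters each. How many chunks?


'ahdgebgd' has 8 characters.
Chunking with max size 2:
  Chunk 1: 'ah' (positions 0-1)
  Chunk 2: 'dg' (positions 2-3)
  Chunk 3: 'eb' (positions 4-5)
  Chunk 4: 'gd' (positions 6-7)
Total chunks: ceil(8 / 2) = 4

4


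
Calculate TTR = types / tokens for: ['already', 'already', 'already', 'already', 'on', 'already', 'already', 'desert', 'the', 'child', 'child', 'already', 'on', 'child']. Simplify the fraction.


Tokens: 14
Unique types: ('already', 'child', 'desert', 'on', 'the') = 5
TTR = 5/14
Already in lowest terms.

5/14


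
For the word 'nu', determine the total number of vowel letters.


Scanning each character of 'nu':
  Position 1: 'n' -> consonant (running count: 0)
  Position 2: 'u' -> vowel (running count: 1)
Total vowels: 1

1


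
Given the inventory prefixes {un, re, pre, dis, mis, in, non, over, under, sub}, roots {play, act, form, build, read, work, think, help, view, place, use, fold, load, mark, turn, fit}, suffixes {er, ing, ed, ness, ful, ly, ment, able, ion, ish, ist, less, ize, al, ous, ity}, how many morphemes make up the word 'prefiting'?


Segmenting 'prefiting' against the inventory:
  'pre' -> prefix (morpheme 1)
  'fit' -> root (morpheme 2)
  'ing' -> suffix (morpheme 3)
Total morphemes: 3

3


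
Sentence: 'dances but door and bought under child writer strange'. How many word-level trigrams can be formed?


Word trigrams from [9] words:
  Trigram 1: (dances but door)
  Trigram 2: (but door and)
  Trigram 3: (door and bought)
  Trigram 4: (and bought under)
  Trigram 5: (bought under child)
  Trigram 6: (under child writer)
  Trigram 7: (child writer strange)
Total word trigrams: 9 - 2 = 7

7


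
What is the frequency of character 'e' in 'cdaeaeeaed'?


Scanning 'cdaeaeeaed' for 'e':
  Position 3: 'e' -> MATCH (count: 1)
  Position 5: 'e' -> MATCH (count: 2)
  Position 6: 'e' -> MATCH (count: 3)
  Position 8: 'e' -> MATCH (count: 4)
Total occurrences of 'e': 4

4


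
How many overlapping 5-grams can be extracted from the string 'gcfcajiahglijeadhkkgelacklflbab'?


String 'gcfcajiahglijeadhkkgelacklflbab' has length L = 31.
Number of overlapping n-grams = L - n + 1
Substituting: 31 - 5 + 1 = 27

27


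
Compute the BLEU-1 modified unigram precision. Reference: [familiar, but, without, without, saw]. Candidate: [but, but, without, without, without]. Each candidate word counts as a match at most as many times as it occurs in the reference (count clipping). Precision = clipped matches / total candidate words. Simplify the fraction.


Reference word counts: {'but': 1, 'familiar': 1, 'saw': 1, 'without': 2}
Checking each candidate word (with clipping):
  'but' -> in reference (ref count 1, used 1/1) -> match (matches: 1)
  'but' -> ref count 1 already used up (1/1) -> clipped, no match (matches: 1)
  'without' -> in reference (ref count 2, used 1/2) -> match (matches: 2)
  'without' -> in reference (ref count 2, used 2/2) -> match (matches: 3)
  'without' -> ref count 2 already used up (2/2) -> clipped, no match (matches: 3)
Clipped matches: 3, Candidate length: 5
Precision = 3/5

3/5


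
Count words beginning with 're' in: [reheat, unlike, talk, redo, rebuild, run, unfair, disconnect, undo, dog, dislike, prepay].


Checking each word for prefix 're':
  'reheat' -> YES, starts with 're' (count: 1)
  'unlike' -> no (count: 1)
  'talk' -> no (count: 1)
  'redo' -> YES, starts with 're' (count: 2)
  'rebuild' -> YES, starts with 're' (count: 3)
  'run' -> no (count: 3)
  'unfair' -> no (count: 3)
  'disconnect' -> no (count: 3)
  'undo' -> no (count: 3)
  'dog' -> no (count: 3)
  'dislike' -> no (count: 3)
  'prepay' -> no (count: 3)
Total with prefix 're': 3

3


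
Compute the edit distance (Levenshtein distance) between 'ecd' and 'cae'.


Building DP table for s1='ecd' (len 3) and s2='cae' (len 3):
       c  a  e
    0  1  2  3
  e 1  1  2  2
  c 2  1  2  3
  d 3  2  2  3
Edit distance = dp[3][3] = 3

3


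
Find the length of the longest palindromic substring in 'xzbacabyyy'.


Scanning 'xzbacabyyy' for palindromic substrings.
Substring at positions 2-6: 'bacab'.
Check: reverse('bacab') = 'bacab' -> palindrome confirmed.
Neighbouring characters ('z' / 'y') break symmetry, so it cannot extend further.
No longer palindromic substring exists; longest length = 5

5


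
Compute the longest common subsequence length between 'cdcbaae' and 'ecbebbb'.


DP table for LCS of 'cdcbaae' and 'ecbebbb':
       e  c  b  e  b  b  b
    0  0  0  0  0  0  0  0
  c 0  0  1  1  1  1  1  1
  d 0  0  1  1  1  1  1  1
  c 0  0  1  1  1  1  1  1
  b 0  0  1  2  2  2  2  2
  a 0  0  1  2  2  2  2  2
  a 0  0  1  2  2  2  2  2
  e 0  1  1  2  3  3  3  3
LCS: 'cbe'
LCS length = 3

3


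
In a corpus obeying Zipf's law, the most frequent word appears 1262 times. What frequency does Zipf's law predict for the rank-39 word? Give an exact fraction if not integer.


Zipf's law: freq(rank) = f1 / rank
f1 = 1262, rank = 39
freq = 1262 / 39
GCD(1262, 39) = 1
Simplified: 1262/39

1262/39


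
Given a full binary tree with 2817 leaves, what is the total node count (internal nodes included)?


Leaf nodes (terminals): 2817
Internal nodes = n - 1 = 2817 - 1 = 2816
Total = leaves + internal = 2817 + 2816 = 5633

5633


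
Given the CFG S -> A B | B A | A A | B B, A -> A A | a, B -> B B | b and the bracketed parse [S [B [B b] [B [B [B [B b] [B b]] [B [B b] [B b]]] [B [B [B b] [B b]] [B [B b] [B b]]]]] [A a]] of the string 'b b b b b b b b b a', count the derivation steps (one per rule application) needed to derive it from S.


Every bracketed nonterminal node [X ...] in the tree is produced by exactly one rule application.
Reading the tree off as a leftmost derivation:
  Step 1: S  =>  B A   (applied S -> B A)
  Step 2: B A  =>  B B A   (applied B -> B B)
  Step 3: B B A  =>  b B A   (applied B -> b)
  Step 4: b B A  =>  b B B A   (applied B -> B B)
  Step 5: b B B A  =>  b B B B A   (applied B -> B B)
  Step 6: b B B B A  =>  b B B B B A   (applied B -> B B)
  Step 7: b B B B B A  =>  b b B B B A   (applied B -> b)
  Step 8: b b B B B A  =>  b b b B B A   (applied B -> b)
  Step 9: b b b B B A  =>  b b b B B B A   (applied B -> B B)
  Step 10: b b b B B B A  =>  b b b b B B A   (applied B -> b)
  Step 11: b b b b B B A  =>  b b b b b B A   (applied B -> b)
  Step 12: b b b b b B A  =>  b b b b b B B A   (applied B -> B B)
  Step 13: b b b b b B B A  =>  b b b b b B B B A   (applied B -> B B)
  Step 14: b b b b b B B B A  =>  b b b b b b B B A   (applied B -> b)
  Step 15: b b b b b b B B A  =>  b b b b b b b B A   (applied B -> b)
  Step 16: b b b b b b b B A  =>  b b b b b b b B B A   (applied B -> B B)
  Step 17: b b b b b b b B B A  =>  b b b b b b b b B A   (applied B -> b)
  Step 18: b b b b b b b b B A  =>  b b b b b b b b b A   (applied B -> b)
  Step 19: b b b b b b b b b A  =>  b b b b b b b b b a   (applied A -> a)
Final yield: b b b b b b b b b a
Total rewrite steps: 19

19
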